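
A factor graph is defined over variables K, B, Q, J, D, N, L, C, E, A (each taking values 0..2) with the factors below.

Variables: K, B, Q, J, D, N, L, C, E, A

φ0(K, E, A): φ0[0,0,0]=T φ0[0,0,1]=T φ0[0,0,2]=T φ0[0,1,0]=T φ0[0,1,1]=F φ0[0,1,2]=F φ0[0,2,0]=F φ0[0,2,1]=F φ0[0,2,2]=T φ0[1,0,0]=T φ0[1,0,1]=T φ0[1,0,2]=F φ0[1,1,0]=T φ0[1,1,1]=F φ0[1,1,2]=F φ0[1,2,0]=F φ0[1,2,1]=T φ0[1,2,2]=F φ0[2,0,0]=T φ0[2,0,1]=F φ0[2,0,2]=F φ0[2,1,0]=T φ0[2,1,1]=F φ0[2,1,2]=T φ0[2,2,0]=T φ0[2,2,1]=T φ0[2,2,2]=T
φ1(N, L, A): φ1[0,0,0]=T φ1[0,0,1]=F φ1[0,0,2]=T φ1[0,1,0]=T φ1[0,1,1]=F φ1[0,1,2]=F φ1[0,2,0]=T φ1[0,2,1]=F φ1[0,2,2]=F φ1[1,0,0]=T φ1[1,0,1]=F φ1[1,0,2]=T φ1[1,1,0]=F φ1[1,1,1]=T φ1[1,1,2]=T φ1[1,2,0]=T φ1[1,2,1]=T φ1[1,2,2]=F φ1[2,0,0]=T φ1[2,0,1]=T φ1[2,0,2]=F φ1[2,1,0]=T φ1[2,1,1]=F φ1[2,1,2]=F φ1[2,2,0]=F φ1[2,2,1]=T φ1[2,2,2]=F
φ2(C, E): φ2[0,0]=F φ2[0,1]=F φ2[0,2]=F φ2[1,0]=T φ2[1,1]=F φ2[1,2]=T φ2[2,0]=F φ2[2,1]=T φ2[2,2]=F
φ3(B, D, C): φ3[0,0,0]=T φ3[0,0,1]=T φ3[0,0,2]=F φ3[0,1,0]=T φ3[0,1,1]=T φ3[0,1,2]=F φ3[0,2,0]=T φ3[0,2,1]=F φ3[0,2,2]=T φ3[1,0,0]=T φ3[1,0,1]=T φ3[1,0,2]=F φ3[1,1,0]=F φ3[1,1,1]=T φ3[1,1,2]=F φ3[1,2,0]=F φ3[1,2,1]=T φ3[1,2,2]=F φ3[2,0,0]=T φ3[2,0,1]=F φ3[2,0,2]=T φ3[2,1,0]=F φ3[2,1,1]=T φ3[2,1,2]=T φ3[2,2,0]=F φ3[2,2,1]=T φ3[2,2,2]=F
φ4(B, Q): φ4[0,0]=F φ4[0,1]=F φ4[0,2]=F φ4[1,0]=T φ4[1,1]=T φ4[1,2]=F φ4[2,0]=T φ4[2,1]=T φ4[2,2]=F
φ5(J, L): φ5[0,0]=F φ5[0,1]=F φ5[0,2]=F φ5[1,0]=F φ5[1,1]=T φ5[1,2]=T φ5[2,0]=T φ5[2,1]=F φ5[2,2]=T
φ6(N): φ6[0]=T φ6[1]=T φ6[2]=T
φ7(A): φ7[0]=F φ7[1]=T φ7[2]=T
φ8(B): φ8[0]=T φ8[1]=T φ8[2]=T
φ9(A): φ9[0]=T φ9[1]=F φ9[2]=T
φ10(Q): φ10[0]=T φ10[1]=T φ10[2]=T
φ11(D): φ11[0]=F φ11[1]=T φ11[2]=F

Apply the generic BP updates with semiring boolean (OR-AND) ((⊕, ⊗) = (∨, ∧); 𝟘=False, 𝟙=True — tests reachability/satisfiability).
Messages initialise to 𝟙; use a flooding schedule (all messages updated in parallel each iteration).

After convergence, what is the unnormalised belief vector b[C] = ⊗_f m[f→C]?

b[C] = [F, T, T]

init: all messages = 𝟙 over 3 values
r1 m[φ0→K] = [T, T, T]
r1 m[φ0→E] = [T, T, T]
r1 m[φ0→A] = [T, T, T]
r1 m[φ1→N] = [T, T, T]
r1 m[φ1→L] = [T, T, T]
r1 m[φ1→A] = [T, T, T]
r1 m[φ2→C] = [F, T, T]
r1 m[φ2→E] = [T, T, T]
r1 m[φ3→B] = [T, T, T]
r1 m[φ3→D] = [T, T, T]
r1 m[φ3→C] = [T, T, T]
r1 m[φ4→B] = [F, T, T]
r1 m[φ4→Q] = [T, T, F]
r1 m[φ5→J] = [F, T, T]
r1 m[φ5→L] = [T, T, T]
r1 m[φ6→N] = [T, T, T]
r1 m[φ7→A] = [F, T, T]
r1 m[φ8→B] = [T, T, T]
r1 m[φ9→A] = [T, F, T]
r1 m[φ10→Q] = [T, T, T]
r1 m[φ11→D] = [F, T, F]
r1 m[K→φ0] = [T, T, T]
r1 m[B→φ3] = [T, T, T]
r1 m[B→φ4] = [T, T, T]
r1 m[B→φ8] = [T, T, T]
r1 m[Q→φ4] = [T, T, T]
r1 m[Q→φ10] = [T, T, T]
r1 m[J→φ5] = [T, T, T]
r1 m[D→φ3] = [T, T, T]
r1 m[D→φ11] = [T, T, T]
r1 m[N→φ1] = [T, T, T]
r1 m[N→φ6] = [T, T, T]
r1 m[L→φ1] = [T, T, T]
r1 m[L→φ5] = [T, T, T]
r1 m[C→φ2] = [T, T, T]
r1 m[C→φ3] = [T, T, T]
r1 m[E→φ0] = [T, T, T]
r1 m[E→φ2] = [T, T, T]
r1 m[A→φ0] = [T, T, T]
r1 m[A→φ1] = [T, T, T]
r1 m[A→φ7] = [T, T, T]
r1 m[A→φ9] = [T, T, T]
r2 m[φ0→K] = [T, T, T]
r2 m[φ0→E] = [T, T, T]
r2 m[φ0→A] = [T, T, T]
r2 m[φ1→N] = [T, T, T]
r2 m[φ1→L] = [T, T, T]
r2 m[φ1→A] = [T, T, T]
r2 m[φ2→C] = [F, T, T]
r2 m[φ2→E] = [T, T, T]
r2 m[φ3→B] = [T, T, T]
r2 m[φ3→D] = [T, T, T]
r2 m[φ3→C] = [T, T, T]
r2 m[φ4→B] = [F, T, T]
r2 m[φ4→Q] = [T, T, F]
r2 m[φ5→J] = [F, T, T]
r2 m[φ5→L] = [T, T, T]
r2 m[φ6→N] = [T, T, T]
r2 m[φ7→A] = [F, T, T]
r2 m[φ8→B] = [T, T, T]
r2 m[φ9→A] = [T, F, T]
r2 m[φ10→Q] = [T, T, T]
r2 m[φ11→D] = [F, T, F]
r2 m[K→φ0] = [T, T, T]
r2 m[B→φ3] = [F, T, T]
r2 m[B→φ4] = [T, T, T]
r2 m[B→φ8] = [F, T, T]
r2 m[Q→φ4] = [T, T, T]
r2 m[Q→φ10] = [T, T, F]
r2 m[J→φ5] = [T, T, T]
r2 m[D→φ3] = [F, T, F]
r2 m[D→φ11] = [T, T, T]
r2 m[N→φ1] = [T, T, T]
r2 m[N→φ6] = [T, T, T]
r2 m[L→φ1] = [T, T, T]
r2 m[L→φ5] = [T, T, T]
r2 m[C→φ2] = [T, T, T]
r2 m[C→φ3] = [F, T, T]
r2 m[E→φ0] = [T, T, T]
r2 m[E→φ2] = [T, T, T]
r2 m[A→φ0] = [F, F, T]
r2 m[A→φ1] = [F, F, T]
r2 m[A→φ7] = [T, F, T]
r2 m[A→φ9] = [F, T, T]
r3 m[φ0→K] = [T, F, T]
r3 m[φ0→E] = [T, T, T]
r3 m[φ0→A] = [T, T, T]
r3 m[φ1→N] = [T, T, F]
r3 m[φ1→L] = [T, T, F]
r3 m[φ1→A] = [T, T, T]
r3 m[φ2→C] = [F, T, T]
r3 m[φ2→E] = [T, T, T]
r3 m[φ3→B] = [T, T, T]
r3 m[φ3→D] = [T, T, T]
r3 m[φ3→C] = [F, T, T]
r3 m[φ4→B] = [F, T, T]
r3 m[φ4→Q] = [T, T, F]
r3 m[φ5→J] = [F, T, T]
r3 m[φ5→L] = [T, T, T]
r3 m[φ6→N] = [T, T, T]
r3 m[φ7→A] = [F, T, T]
r3 m[φ8→B] = [T, T, T]
r3 m[φ9→A] = [T, F, T]
r3 m[φ10→Q] = [T, T, T]
r3 m[φ11→D] = [F, T, F]
r3 m[K→φ0] = [T, T, T]
r3 m[B→φ3] = [F, T, T]
r3 m[B→φ4] = [T, T, T]
r3 m[B→φ8] = [F, T, T]
r3 m[Q→φ4] = [T, T, T]
r3 m[Q→φ10] = [T, T, F]
r3 m[J→φ5] = [T, T, T]
r3 m[D→φ3] = [F, T, F]
r3 m[D→φ11] = [T, T, T]
r3 m[N→φ1] = [T, T, T]
r3 m[N→φ6] = [T, T, T]
r3 m[L→φ1] = [T, T, T]
r3 m[L→φ5] = [T, T, T]
r3 m[C→φ2] = [T, T, T]
r3 m[C→φ3] = [F, T, T]
r3 m[E→φ0] = [T, T, T]
r3 m[E→φ2] = [T, T, T]
r3 m[A→φ0] = [F, F, T]
r3 m[A→φ1] = [F, F, T]
r3 m[A→φ7] = [T, F, T]
r3 m[A→φ9] = [F, T, T]
r4 m[φ0→K] = [T, F, T]
r4 m[φ0→E] = [T, T, T]
r4 m[φ0→A] = [T, T, T]
r4 m[φ1→N] = [T, T, F]
r4 m[φ1→L] = [T, T, F]
r4 m[φ1→A] = [T, T, T]
r4 m[φ2→C] = [F, T, T]
r4 m[φ2→E] = [T, T, T]
r4 m[φ3→B] = [T, T, T]
r4 m[φ3→D] = [T, T, T]
r4 m[φ3→C] = [F, T, T]
r4 m[φ4→B] = [F, T, T]
r4 m[φ4→Q] = [T, T, F]
r4 m[φ5→J] = [F, T, T]
r4 m[φ5→L] = [T, T, T]
r4 m[φ6→N] = [T, T, T]
r4 m[φ7→A] = [F, T, T]
r4 m[φ8→B] = [T, T, T]
r4 m[φ9→A] = [T, F, T]
r4 m[φ10→Q] = [T, T, T]
r4 m[φ11→D] = [F, T, F]
r4 m[K→φ0] = [T, T, T]
r4 m[B→φ3] = [F, T, T]
r4 m[B→φ4] = [T, T, T]
r4 m[B→φ8] = [F, T, T]
r4 m[Q→φ4] = [T, T, T]
r4 m[Q→φ10] = [T, T, F]
r4 m[J→φ5] = [T, T, T]
r4 m[D→φ3] = [F, T, F]
r4 m[D→φ11] = [T, T, T]
r4 m[N→φ1] = [T, T, T]
r4 m[N→φ6] = [T, T, F]
r4 m[L→φ1] = [T, T, T]
r4 m[L→φ5] = [T, T, F]
r4 m[C→φ2] = [F, T, T]
r4 m[C→φ3] = [F, T, T]
r4 m[E→φ0] = [T, T, T]
r4 m[E→φ2] = [T, T, T]
r4 m[A→φ0] = [F, F, T]
r4 m[A→φ1] = [F, F, T]
r4 m[A→φ7] = [T, F, T]
r4 m[A→φ9] = [F, T, T]
r5 m[φ0→K] = [T, F, T]
r5 m[φ0→E] = [T, T, T]
r5 m[φ0→A] = [T, T, T]
r5 m[φ1→N] = [T, T, F]
r5 m[φ1→L] = [T, T, F]
r5 m[φ1→A] = [T, T, T]
r5 m[φ2→C] = [F, T, T]
r5 m[φ2→E] = [T, T, T]
r5 m[φ3→B] = [T, T, T]
r5 m[φ3→D] = [T, T, T]
r5 m[φ3→C] = [F, T, T]
r5 m[φ4→B] = [F, T, T]
r5 m[φ4→Q] = [T, T, F]
r5 m[φ5→J] = [F, T, T]
r5 m[φ5→L] = [T, T, T]
r5 m[φ6→N] = [T, T, T]
r5 m[φ7→A] = [F, T, T]
r5 m[φ8→B] = [T, T, T]
r5 m[φ9→A] = [T, F, T]
r5 m[φ10→Q] = [T, T, T]
r5 m[φ11→D] = [F, T, F]
r5 m[K→φ0] = [T, T, T]
r5 m[B→φ3] = [F, T, T]
r5 m[B→φ4] = [T, T, T]
r5 m[B→φ8] = [F, T, T]
r5 m[Q→φ4] = [T, T, T]
r5 m[Q→φ10] = [T, T, F]
r5 m[J→φ5] = [T, T, T]
r5 m[D→φ3] = [F, T, F]
r5 m[D→φ11] = [T, T, T]
r5 m[N→φ1] = [T, T, T]
r5 m[N→φ6] = [T, T, F]
r5 m[L→φ1] = [T, T, T]
r5 m[L→φ5] = [T, T, F]
r5 m[C→φ2] = [F, T, T]
r5 m[C→φ3] = [F, T, T]
r5 m[E→φ0] = [T, T, T]
r5 m[E→φ2] = [T, T, T]
r5 m[A→φ0] = [F, F, T]
r5 m[A→φ1] = [F, F, T]
r5 m[A→φ7] = [T, F, T]
r5 m[A→φ9] = [F, T, T]
fixed point reached at round 5
b[C] = ⊗ incoming = [F, T, T]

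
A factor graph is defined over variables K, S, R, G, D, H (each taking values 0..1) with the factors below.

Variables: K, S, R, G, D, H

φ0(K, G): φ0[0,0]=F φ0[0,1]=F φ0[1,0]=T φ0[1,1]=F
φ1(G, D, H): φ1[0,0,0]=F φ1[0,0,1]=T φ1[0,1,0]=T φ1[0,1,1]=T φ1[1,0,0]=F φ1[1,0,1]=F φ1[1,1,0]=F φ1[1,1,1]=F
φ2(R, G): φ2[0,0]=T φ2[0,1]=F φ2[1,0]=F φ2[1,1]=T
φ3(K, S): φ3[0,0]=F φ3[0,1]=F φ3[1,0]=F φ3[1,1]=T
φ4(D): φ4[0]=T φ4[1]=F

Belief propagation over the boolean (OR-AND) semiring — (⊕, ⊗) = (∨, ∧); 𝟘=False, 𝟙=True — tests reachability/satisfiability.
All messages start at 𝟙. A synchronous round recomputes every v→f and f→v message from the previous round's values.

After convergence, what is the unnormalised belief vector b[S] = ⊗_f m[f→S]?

b[S] = [F, T]

init: all messages = 𝟙 over 2 values
r1 m[φ0→K] = [F, T]
r1 m[φ0→G] = [T, F]
r1 m[φ1→G] = [T, F]
r1 m[φ1→D] = [T, T]
r1 m[φ1→H] = [T, T]
r1 m[φ2→R] = [T, T]
r1 m[φ2→G] = [T, T]
r1 m[φ3→K] = [F, T]
r1 m[φ3→S] = [F, T]
r1 m[φ4→D] = [T, F]
r1 m[K→φ0] = [T, T]
r1 m[K→φ3] = [T, T]
r1 m[S→φ3] = [T, T]
r1 m[R→φ2] = [T, T]
r1 m[G→φ0] = [T, T]
r1 m[G→φ1] = [T, T]
r1 m[G→φ2] = [T, T]
r1 m[D→φ1] = [T, T]
r1 m[D→φ4] = [T, T]
r1 m[H→φ1] = [T, T]
r2 m[φ0→K] = [F, T]
r2 m[φ0→G] = [T, F]
r2 m[φ1→G] = [T, F]
r2 m[φ1→D] = [T, T]
r2 m[φ1→H] = [T, T]
r2 m[φ2→R] = [T, T]
r2 m[φ2→G] = [T, T]
r2 m[φ3→K] = [F, T]
r2 m[φ3→S] = [F, T]
r2 m[φ4→D] = [T, F]
r2 m[K→φ0] = [F, T]
r2 m[K→φ3] = [F, T]
r2 m[S→φ3] = [T, T]
r2 m[R→φ2] = [T, T]
r2 m[G→φ0] = [T, F]
r2 m[G→φ1] = [T, F]
r2 m[G→φ2] = [T, F]
r2 m[D→φ1] = [T, F]
r2 m[D→φ4] = [T, T]
r2 m[H→φ1] = [T, T]
r3 m[φ0→K] = [F, T]
r3 m[φ0→G] = [T, F]
r3 m[φ1→G] = [T, F]
r3 m[φ1→D] = [T, T]
r3 m[φ1→H] = [F, T]
r3 m[φ2→R] = [T, F]
r3 m[φ2→G] = [T, T]
r3 m[φ3→K] = [F, T]
r3 m[φ3→S] = [F, T]
r3 m[φ4→D] = [T, F]
r3 m[K→φ0] = [F, T]
r3 m[K→φ3] = [F, T]
r3 m[S→φ3] = [T, T]
r3 m[R→φ2] = [T, T]
r3 m[G→φ0] = [T, F]
r3 m[G→φ1] = [T, F]
r3 m[G→φ2] = [T, F]
r3 m[D→φ1] = [T, F]
r3 m[D→φ4] = [T, T]
r3 m[H→φ1] = [T, T]
r4 m[φ0→K] = [F, T]
r4 m[φ0→G] = [T, F]
r4 m[φ1→G] = [T, F]
r4 m[φ1→D] = [T, T]
r4 m[φ1→H] = [F, T]
r4 m[φ2→R] = [T, F]
r4 m[φ2→G] = [T, T]
r4 m[φ3→K] = [F, T]
r4 m[φ3→S] = [F, T]
r4 m[φ4→D] = [T, F]
r4 m[K→φ0] = [F, T]
r4 m[K→φ3] = [F, T]
r4 m[S→φ3] = [T, T]
r4 m[R→φ2] = [T, T]
r4 m[G→φ0] = [T, F]
r4 m[G→φ1] = [T, F]
r4 m[G→φ2] = [T, F]
r4 m[D→φ1] = [T, F]
r4 m[D→φ4] = [T, T]
r4 m[H→φ1] = [T, T]
fixed point reached at round 4
b[S] = ⊗ incoming = [F, T]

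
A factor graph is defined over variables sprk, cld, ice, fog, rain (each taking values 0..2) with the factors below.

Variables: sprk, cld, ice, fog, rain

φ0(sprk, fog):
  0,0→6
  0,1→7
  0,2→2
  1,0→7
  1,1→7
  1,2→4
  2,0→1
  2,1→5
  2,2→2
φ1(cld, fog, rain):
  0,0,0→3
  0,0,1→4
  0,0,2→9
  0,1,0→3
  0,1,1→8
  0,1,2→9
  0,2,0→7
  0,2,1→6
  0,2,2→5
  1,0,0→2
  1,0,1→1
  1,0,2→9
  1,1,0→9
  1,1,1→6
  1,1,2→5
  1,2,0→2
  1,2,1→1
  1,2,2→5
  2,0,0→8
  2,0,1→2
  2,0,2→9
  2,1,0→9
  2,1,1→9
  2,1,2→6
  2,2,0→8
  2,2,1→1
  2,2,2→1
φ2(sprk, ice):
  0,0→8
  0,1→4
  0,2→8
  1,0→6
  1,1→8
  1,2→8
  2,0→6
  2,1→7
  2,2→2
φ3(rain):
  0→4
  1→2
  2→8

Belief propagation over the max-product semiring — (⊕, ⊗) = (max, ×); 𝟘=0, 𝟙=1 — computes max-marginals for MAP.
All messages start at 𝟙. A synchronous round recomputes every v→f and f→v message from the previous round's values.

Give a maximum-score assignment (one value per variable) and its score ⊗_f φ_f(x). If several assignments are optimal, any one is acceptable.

init: all messages = 𝟙 over 3 values
r1 m[φ0→sprk] = [7, 7, 5]
r1 m[φ0→fog] = [7, 7, 4]
r1 m[φ1→cld] = [9, 9, 9]
r1 m[φ1→fog] = [9, 9, 8]
r1 m[φ1→rain] = [9, 9, 9]
r1 m[φ2→sprk] = [8, 8, 7]
r1 m[φ2→ice] = [8, 8, 8]
r1 m[φ3→rain] = [4, 2, 8]
r1 m[sprk→φ0] = [1, 1, 1]
r1 m[sprk→φ2] = [1, 1, 1]
r1 m[cld→φ1] = [1, 1, 1]
r1 m[ice→φ2] = [1, 1, 1]
r1 m[fog→φ0] = [1, 1, 1]
r1 m[fog→φ1] = [1, 1, 1]
r1 m[rain→φ1] = [1, 1, 1]
r1 m[rain→φ3] = [1, 1, 1]
r2 m[φ0→sprk] = [7, 7, 5]
r2 m[φ0→fog] = [7, 7, 4]
r2 m[φ1→cld] = [9, 9, 9]
r2 m[φ1→fog] = [9, 9, 8]
r2 m[φ1→rain] = [9, 9, 9]
r2 m[φ2→sprk] = [8, 8, 7]
r2 m[φ2→ice] = [8, 8, 8]
r2 m[φ3→rain] = [4, 2, 8]
r2 m[sprk→φ0] = [8, 8, 7]
r2 m[sprk→φ2] = [7, 7, 5]
r2 m[cld→φ1] = [1, 1, 1]
r2 m[ice→φ2] = [1, 1, 1]
r2 m[fog→φ0] = [9, 9, 8]
r2 m[fog→φ1] = [7, 7, 4]
r2 m[rain→φ1] = [4, 2, 8]
r2 m[rain→φ3] = [9, 9, 9]
r3 m[φ0→sprk] = [63, 63, 45]
r3 m[φ0→fog] = [56, 56, 32]
r3 m[φ1→cld] = [504, 504, 504]
r3 m[φ1→fog] = [72, 72, 40]
r3 m[φ1→rain] = [63, 63, 63]
r3 m[φ2→sprk] = [8, 8, 7]
r3 m[φ2→ice] = [56, 56, 56]
r3 m[φ3→rain] = [4, 2, 8]
r3 m[sprk→φ0] = [8, 8, 7]
r3 m[sprk→φ2] = [7, 7, 5]
r3 m[cld→φ1] = [1, 1, 1]
r3 m[ice→φ2] = [1, 1, 1]
r3 m[fog→φ0] = [9, 9, 8]
r3 m[fog→φ1] = [7, 7, 4]
r3 m[rain→φ1] = [4, 2, 8]
r3 m[rain→φ3] = [9, 9, 9]
r4 m[φ0→sprk] = [63, 63, 45]
r4 m[φ0→fog] = [56, 56, 32]
r4 m[φ1→cld] = [504, 504, 504]
r4 m[φ1→fog] = [72, 72, 40]
r4 m[φ1→rain] = [63, 63, 63]
r4 m[φ2→sprk] = [8, 8, 7]
r4 m[φ2→ice] = [56, 56, 56]
r4 m[φ3→rain] = [4, 2, 8]
r4 m[sprk→φ0] = [8, 8, 7]
r4 m[sprk→φ2] = [63, 63, 45]
r4 m[cld→φ1] = [1, 1, 1]
r4 m[ice→φ2] = [1, 1, 1]
r4 m[fog→φ0] = [72, 72, 40]
r4 m[fog→φ1] = [56, 56, 32]
r4 m[rain→φ1] = [4, 2, 8]
r4 m[rain→φ3] = [63, 63, 63]
r5 m[φ0→sprk] = [504, 504, 360]
r5 m[φ0→fog] = [56, 56, 32]
r5 m[φ1→cld] = [4032, 4032, 4032]
r5 m[φ1→fog] = [72, 72, 40]
r5 m[φ1→rain] = [504, 504, 504]
r5 m[φ2→sprk] = [8, 8, 7]
r5 m[φ2→ice] = [504, 504, 504]
r5 m[φ3→rain] = [4, 2, 8]
r5 m[sprk→φ0] = [8, 8, 7]
r5 m[sprk→φ2] = [63, 63, 45]
r5 m[cld→φ1] = [1, 1, 1]
r5 m[ice→φ2] = [1, 1, 1]
r5 m[fog→φ0] = [72, 72, 40]
r5 m[fog→φ1] = [56, 56, 32]
r5 m[rain→φ1] = [4, 2, 8]
r5 m[rain→φ3] = [63, 63, 63]
r6 m[φ0→sprk] = [504, 504, 360]
r6 m[φ0→fog] = [56, 56, 32]
r6 m[φ1→cld] = [4032, 4032, 4032]
r6 m[φ1→fog] = [72, 72, 40]
r6 m[φ1→rain] = [504, 504, 504]
r6 m[φ2→sprk] = [8, 8, 7]
r6 m[φ2→ice] = [504, 504, 504]
r6 m[φ3→rain] = [4, 2, 8]
r6 m[sprk→φ0] = [8, 8, 7]
r6 m[sprk→φ2] = [504, 504, 360]
r6 m[cld→φ1] = [1, 1, 1]
r6 m[ice→φ2] = [1, 1, 1]
r6 m[fog→φ0] = [72, 72, 40]
r6 m[fog→φ1] = [56, 56, 32]
r6 m[rain→φ1] = [4, 2, 8]
r6 m[rain→φ3] = [504, 504, 504]
r7 m[φ0→sprk] = [504, 504, 360]
r7 m[φ0→fog] = [56, 56, 32]
r7 m[φ1→cld] = [4032, 4032, 4032]
r7 m[φ1→fog] = [72, 72, 40]
r7 m[φ1→rain] = [504, 504, 504]
r7 m[φ2→sprk] = [8, 8, 7]
r7 m[φ2→ice] = [4032, 4032, 4032]
r7 m[φ3→rain] = [4, 2, 8]
r7 m[sprk→φ0] = [8, 8, 7]
r7 m[sprk→φ2] = [504, 504, 360]
r7 m[cld→φ1] = [1, 1, 1]
r7 m[ice→φ2] = [1, 1, 1]
r7 m[fog→φ0] = [72, 72, 40]
r7 m[fog→φ1] = [56, 56, 32]
r7 m[rain→φ1] = [4, 2, 8]
r7 m[rain→φ3] = [504, 504, 504]
r8 m[φ0→sprk] = [504, 504, 360]
r8 m[φ0→fog] = [56, 56, 32]
r8 m[φ1→cld] = [4032, 4032, 4032]
r8 m[φ1→fog] = [72, 72, 40]
r8 m[φ1→rain] = [504, 504, 504]
r8 m[φ2→sprk] = [8, 8, 7]
r8 m[φ2→ice] = [4032, 4032, 4032]
r8 m[φ3→rain] = [4, 2, 8]
r8 m[sprk→φ0] = [8, 8, 7]
r8 m[sprk→φ2] = [504, 504, 360]
r8 m[cld→φ1] = [1, 1, 1]
r8 m[ice→φ2] = [1, 1, 1]
r8 m[fog→φ0] = [72, 72, 40]
r8 m[fog→φ1] = [56, 56, 32]
r8 m[rain→φ1] = [4, 2, 8]
r8 m[rain→φ3] = [504, 504, 504]
fixed point reached at round 8
traceback from sprk: (sprk=0, cld=0, ice=0, fog=1, rain=2), score=4032

assignment: (sprk=0, cld=0, ice=0, fog=1, rain=2); score = 4032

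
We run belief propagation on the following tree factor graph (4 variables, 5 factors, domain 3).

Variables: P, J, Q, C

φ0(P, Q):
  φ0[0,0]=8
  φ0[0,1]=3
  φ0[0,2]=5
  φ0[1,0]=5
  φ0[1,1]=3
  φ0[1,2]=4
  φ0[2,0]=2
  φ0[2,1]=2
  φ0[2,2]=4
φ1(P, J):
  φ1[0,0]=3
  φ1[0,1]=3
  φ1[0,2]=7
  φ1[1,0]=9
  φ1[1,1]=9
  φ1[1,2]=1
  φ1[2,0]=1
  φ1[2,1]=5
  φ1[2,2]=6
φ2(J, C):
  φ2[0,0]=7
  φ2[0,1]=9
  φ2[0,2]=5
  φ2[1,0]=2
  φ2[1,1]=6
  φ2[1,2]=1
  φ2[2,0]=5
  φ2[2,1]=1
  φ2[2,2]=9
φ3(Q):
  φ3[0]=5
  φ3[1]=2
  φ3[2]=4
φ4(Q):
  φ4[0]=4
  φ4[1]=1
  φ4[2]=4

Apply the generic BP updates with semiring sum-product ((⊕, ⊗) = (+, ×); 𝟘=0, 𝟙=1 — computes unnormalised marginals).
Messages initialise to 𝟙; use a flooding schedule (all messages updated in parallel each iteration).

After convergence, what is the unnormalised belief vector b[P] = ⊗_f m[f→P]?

b[P] = [47970, 48450, 16848]

init: all messages = 𝟙 over 3 values
r1 m[φ0→P] = [16, 12, 8]
r1 m[φ0→Q] = [15, 8, 13]
r1 m[φ1→P] = [13, 19, 12]
r1 m[φ1→J] = [13, 17, 14]
r1 m[φ2→J] = [21, 9, 15]
r1 m[φ2→C] = [14, 16, 15]
r1 m[φ3→Q] = [5, 2, 4]
r1 m[φ4→Q] = [4, 1, 4]
r1 m[P→φ0] = [1, 1, 1]
r1 m[P→φ1] = [1, 1, 1]
r1 m[J→φ1] = [1, 1, 1]
r1 m[J→φ2] = [1, 1, 1]
r1 m[Q→φ0] = [1, 1, 1]
r1 m[Q→φ3] = [1, 1, 1]
r1 m[Q→φ4] = [1, 1, 1]
r1 m[C→φ2] = [1, 1, 1]
r2 m[φ0→P] = [16, 12, 8]
r2 m[φ0→Q] = [15, 8, 13]
r2 m[φ1→P] = [13, 19, 12]
r2 m[φ1→J] = [13, 17, 14]
r2 m[φ2→J] = [21, 9, 15]
r2 m[φ2→C] = [14, 16, 15]
r2 m[φ3→Q] = [5, 2, 4]
r2 m[φ4→Q] = [4, 1, 4]
r2 m[P→φ0] = [13, 19, 12]
r2 m[P→φ1] = [16, 12, 8]
r2 m[J→φ1] = [21, 9, 15]
r2 m[J→φ2] = [13, 17, 14]
r2 m[Q→φ0] = [20, 2, 16]
r2 m[Q→φ3] = [60, 8, 52]
r2 m[Q→φ4] = [75, 16, 52]
r2 m[C→φ2] = [1, 1, 1]
r3 m[φ0→P] = [246, 170, 108]
r3 m[φ0→Q] = [223, 120, 189]
r3 m[φ1→P] = [195, 285, 156]
r3 m[φ1→J] = [164, 196, 172]
r3 m[φ2→J] = [21, 9, 15]
r3 m[φ2→C] = [195, 233, 208]
r3 m[φ3→Q] = [5, 2, 4]
r3 m[φ4→Q] = [4, 1, 4]
r3 m[P→φ0] = [13, 19, 12]
r3 m[P→φ1] = [16, 12, 8]
r3 m[J→φ1] = [21, 9, 15]
r3 m[J→φ2] = [13, 17, 14]
r3 m[Q→φ0] = [20, 2, 16]
r3 m[Q→φ3] = [60, 8, 52]
r3 m[Q→φ4] = [75, 16, 52]
r3 m[C→φ2] = [1, 1, 1]
r4 m[φ0→P] = [246, 170, 108]
r4 m[φ0→Q] = [223, 120, 189]
r4 m[φ1→P] = [195, 285, 156]
r4 m[φ1→J] = [164, 196, 172]
r4 m[φ2→J] = [21, 9, 15]
r4 m[φ2→C] = [195, 233, 208]
r4 m[φ3→Q] = [5, 2, 4]
r4 m[φ4→Q] = [4, 1, 4]
r4 m[P→φ0] = [195, 285, 156]
r4 m[P→φ1] = [246, 170, 108]
r4 m[J→φ1] = [21, 9, 15]
r4 m[J→φ2] = [164, 196, 172]
r4 m[Q→φ0] = [20, 2, 16]
r4 m[Q→φ3] = [892, 120, 756]
r4 m[Q→φ4] = [1115, 240, 756]
r4 m[C→φ2] = [1, 1, 1]
r5 m[φ0→P] = [246, 170, 108]
r5 m[φ0→Q] = [3297, 1752, 2739]
r5 m[φ1→P] = [195, 285, 156]
r5 m[φ1→J] = [2376, 2808, 2540]
r5 m[φ2→J] = [21, 9, 15]
r5 m[φ2→C] = [2400, 2824, 2564]
r5 m[φ3→Q] = [5, 2, 4]
r5 m[φ4→Q] = [4, 1, 4]
r5 m[P→φ0] = [195, 285, 156]
r5 m[P→φ1] = [246, 170, 108]
r5 m[J→φ1] = [21, 9, 15]
r5 m[J→φ2] = [164, 196, 172]
r5 m[Q→φ0] = [20, 2, 16]
r5 m[Q→φ3] = [892, 120, 756]
r5 m[Q→φ4] = [1115, 240, 756]
r5 m[C→φ2] = [1, 1, 1]
r6 m[φ0→P] = [246, 170, 108]
r6 m[φ0→Q] = [3297, 1752, 2739]
r6 m[φ1→P] = [195, 285, 156]
r6 m[φ1→J] = [2376, 2808, 2540]
r6 m[φ2→J] = [21, 9, 15]
r6 m[φ2→C] = [2400, 2824, 2564]
r6 m[φ3→Q] = [5, 2, 4]
r6 m[φ4→Q] = [4, 1, 4]
r6 m[P→φ0] = [195, 285, 156]
r6 m[P→φ1] = [246, 170, 108]
r6 m[J→φ1] = [21, 9, 15]
r6 m[J→φ2] = [2376, 2808, 2540]
r6 m[Q→φ0] = [20, 2, 16]
r6 m[Q→φ3] = [13188, 1752, 10956]
r6 m[Q→φ4] = [16485, 3504, 10956]
r6 m[C→φ2] = [1, 1, 1]
r7 m[φ0→P] = [246, 170, 108]
r7 m[φ0→Q] = [3297, 1752, 2739]
r7 m[φ1→P] = [195, 285, 156]
r7 m[φ1→J] = [2376, 2808, 2540]
r7 m[φ2→J] = [21, 9, 15]
r7 m[φ2→C] = [34948, 40772, 37548]
r7 m[φ3→Q] = [5, 2, 4]
r7 m[φ4→Q] = [4, 1, 4]
r7 m[P→φ0] = [195, 285, 156]
r7 m[P→φ1] = [246, 170, 108]
r7 m[J→φ1] = [21, 9, 15]
r7 m[J→φ2] = [2376, 2808, 2540]
r7 m[Q→φ0] = [20, 2, 16]
r7 m[Q→φ3] = [13188, 1752, 10956]
r7 m[Q→φ4] = [16485, 3504, 10956]
r7 m[C→φ2] = [1, 1, 1]
r8 m[φ0→P] = [246, 170, 108]
r8 m[φ0→Q] = [3297, 1752, 2739]
r8 m[φ1→P] = [195, 285, 156]
r8 m[φ1→J] = [2376, 2808, 2540]
r8 m[φ2→J] = [21, 9, 15]
r8 m[φ2→C] = [34948, 40772, 37548]
r8 m[φ3→Q] = [5, 2, 4]
r8 m[φ4→Q] = [4, 1, 4]
r8 m[P→φ0] = [195, 285, 156]
r8 m[P→φ1] = [246, 170, 108]
r8 m[J→φ1] = [21, 9, 15]
r8 m[J→φ2] = [2376, 2808, 2540]
r8 m[Q→φ0] = [20, 2, 16]
r8 m[Q→φ3] = [13188, 1752, 10956]
r8 m[Q→φ4] = [16485, 3504, 10956]
r8 m[C→φ2] = [1, 1, 1]
fixed point reached at round 8
b[P] = ⊗ incoming = [47970, 48450, 16848]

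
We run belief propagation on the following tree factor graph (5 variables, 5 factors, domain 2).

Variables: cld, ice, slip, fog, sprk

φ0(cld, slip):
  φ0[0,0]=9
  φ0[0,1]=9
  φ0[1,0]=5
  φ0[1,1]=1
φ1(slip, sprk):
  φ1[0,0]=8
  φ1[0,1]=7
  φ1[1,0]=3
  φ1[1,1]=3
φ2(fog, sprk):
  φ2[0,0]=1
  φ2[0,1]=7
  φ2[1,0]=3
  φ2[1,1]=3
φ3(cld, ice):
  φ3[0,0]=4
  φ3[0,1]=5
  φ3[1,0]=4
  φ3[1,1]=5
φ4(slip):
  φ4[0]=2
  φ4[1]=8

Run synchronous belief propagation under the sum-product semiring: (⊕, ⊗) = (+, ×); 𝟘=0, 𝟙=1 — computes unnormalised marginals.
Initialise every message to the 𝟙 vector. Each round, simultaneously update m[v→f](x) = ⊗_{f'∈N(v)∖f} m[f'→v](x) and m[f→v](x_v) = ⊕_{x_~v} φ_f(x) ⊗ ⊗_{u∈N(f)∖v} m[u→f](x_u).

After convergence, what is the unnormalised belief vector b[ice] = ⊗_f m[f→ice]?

b[ice] = [24864, 31080]

init: all messages = 𝟙 over 2 values
r1 m[φ0→cld] = [18, 6]
r1 m[φ0→slip] = [14, 10]
r1 m[φ1→slip] = [15, 6]
r1 m[φ1→sprk] = [11, 10]
r1 m[φ2→fog] = [8, 6]
r1 m[φ2→sprk] = [4, 10]
r1 m[φ3→cld] = [9, 9]
r1 m[φ3→ice] = [8, 10]
r1 m[φ4→slip] = [2, 8]
r1 m[cld→φ0] = [1, 1]
r1 m[cld→φ3] = [1, 1]
r1 m[ice→φ3] = [1, 1]
r1 m[slip→φ0] = [1, 1]
r1 m[slip→φ1] = [1, 1]
r1 m[slip→φ4] = [1, 1]
r1 m[fog→φ2] = [1, 1]
r1 m[sprk→φ1] = [1, 1]
r1 m[sprk→φ2] = [1, 1]
r2 m[φ0→cld] = [18, 6]
r2 m[φ0→slip] = [14, 10]
r2 m[φ1→slip] = [15, 6]
r2 m[φ1→sprk] = [11, 10]
r2 m[φ2→fog] = [8, 6]
r2 m[φ2→sprk] = [4, 10]
r2 m[φ3→cld] = [9, 9]
r2 m[φ3→ice] = [8, 10]
r2 m[φ4→slip] = [2, 8]
r2 m[cld→φ0] = [9, 9]
r2 m[cld→φ3] = [18, 6]
r2 m[ice→φ3] = [1, 1]
r2 m[slip→φ0] = [30, 48]
r2 m[slip→φ1] = [28, 80]
r2 m[slip→φ4] = [210, 60]
r2 m[fog→φ2] = [1, 1]
r2 m[sprk→φ1] = [4, 10]
r2 m[sprk→φ2] = [11, 10]
r3 m[φ0→cld] = [702, 198]
r3 m[φ0→slip] = [126, 90]
r3 m[φ1→slip] = [102, 42]
r3 m[φ1→sprk] = [464, 436]
r3 m[φ2→fog] = [81, 63]
r3 m[φ2→sprk] = [4, 10]
r3 m[φ3→cld] = [9, 9]
r3 m[φ3→ice] = [96, 120]
r3 m[φ4→slip] = [2, 8]
r3 m[cld→φ0] = [9, 9]
r3 m[cld→φ3] = [18, 6]
r3 m[ice→φ3] = [1, 1]
r3 m[slip→φ0] = [30, 48]
r3 m[slip→φ1] = [28, 80]
r3 m[slip→φ4] = [210, 60]
r3 m[fog→φ2] = [1, 1]
r3 m[sprk→φ1] = [4, 10]
r3 m[sprk→φ2] = [11, 10]
r4 m[φ0→cld] = [702, 198]
r4 m[φ0→slip] = [126, 90]
r4 m[φ1→slip] = [102, 42]
r4 m[φ1→sprk] = [464, 436]
r4 m[φ2→fog] = [81, 63]
r4 m[φ2→sprk] = [4, 10]
r4 m[φ3→cld] = [9, 9]
r4 m[φ3→ice] = [96, 120]
r4 m[φ4→slip] = [2, 8]
r4 m[cld→φ0] = [9, 9]
r4 m[cld→φ3] = [702, 198]
r4 m[ice→φ3] = [1, 1]
r4 m[slip→φ0] = [204, 336]
r4 m[slip→φ1] = [252, 720]
r4 m[slip→φ4] = [12852, 3780]
r4 m[fog→φ2] = [1, 1]
r4 m[sprk→φ1] = [4, 10]
r4 m[sprk→φ2] = [464, 436]
r5 m[φ0→cld] = [4860, 1356]
r5 m[φ0→slip] = [126, 90]
r5 m[φ1→slip] = [102, 42]
r5 m[φ1→sprk] = [4176, 3924]
r5 m[φ2→fog] = [3516, 2700]
r5 m[φ2→sprk] = [4, 10]
r5 m[φ3→cld] = [9, 9]
r5 m[φ3→ice] = [3600, 4500]
r5 m[φ4→slip] = [2, 8]
r5 m[cld→φ0] = [9, 9]
r5 m[cld→φ3] = [702, 198]
r5 m[ice→φ3] = [1, 1]
r5 m[slip→φ0] = [204, 336]
r5 m[slip→φ1] = [252, 720]
r5 m[slip→φ4] = [12852, 3780]
r5 m[fog→φ2] = [1, 1]
r5 m[sprk→φ1] = [4, 10]
r5 m[sprk→φ2] = [464, 436]
r6 m[φ0→cld] = [4860, 1356]
r6 m[φ0→slip] = [126, 90]
r6 m[φ1→slip] = [102, 42]
r6 m[φ1→sprk] = [4176, 3924]
r6 m[φ2→fog] = [3516, 2700]
r6 m[φ2→sprk] = [4, 10]
r6 m[φ3→cld] = [9, 9]
r6 m[φ3→ice] = [3600, 4500]
r6 m[φ4→slip] = [2, 8]
r6 m[cld→φ0] = [9, 9]
r6 m[cld→φ3] = [4860, 1356]
r6 m[ice→φ3] = [1, 1]
r6 m[slip→φ0] = [204, 336]
r6 m[slip→φ1] = [252, 720]
r6 m[slip→φ4] = [12852, 3780]
r6 m[fog→φ2] = [1, 1]
r6 m[sprk→φ1] = [4, 10]
r6 m[sprk→φ2] = [4176, 3924]
r7 m[φ0→cld] = [4860, 1356]
r7 m[φ0→slip] = [126, 90]
r7 m[φ1→slip] = [102, 42]
r7 m[φ1→sprk] = [4176, 3924]
r7 m[φ2→fog] = [31644, 24300]
r7 m[φ2→sprk] = [4, 10]
r7 m[φ3→cld] = [9, 9]
r7 m[φ3→ice] = [24864, 31080]
r7 m[φ4→slip] = [2, 8]
r7 m[cld→φ0] = [9, 9]
r7 m[cld→φ3] = [4860, 1356]
r7 m[ice→φ3] = [1, 1]
r7 m[slip→φ0] = [204, 336]
r7 m[slip→φ1] = [252, 720]
r7 m[slip→φ4] = [12852, 3780]
r7 m[fog→φ2] = [1, 1]
r7 m[sprk→φ1] = [4, 10]
r7 m[sprk→φ2] = [4176, 3924]
r8 m[φ0→cld] = [4860, 1356]
r8 m[φ0→slip] = [126, 90]
r8 m[φ1→slip] = [102, 42]
r8 m[φ1→sprk] = [4176, 3924]
r8 m[φ2→fog] = [31644, 24300]
r8 m[φ2→sprk] = [4, 10]
r8 m[φ3→cld] = [9, 9]
r8 m[φ3→ice] = [24864, 31080]
r8 m[φ4→slip] = [2, 8]
r8 m[cld→φ0] = [9, 9]
r8 m[cld→φ3] = [4860, 1356]
r8 m[ice→φ3] = [1, 1]
r8 m[slip→φ0] = [204, 336]
r8 m[slip→φ1] = [252, 720]
r8 m[slip→φ4] = [12852, 3780]
r8 m[fog→φ2] = [1, 1]
r8 m[sprk→φ1] = [4, 10]
r8 m[sprk→φ2] = [4176, 3924]
fixed point reached at round 8
b[ice] = ⊗ incoming = [24864, 31080]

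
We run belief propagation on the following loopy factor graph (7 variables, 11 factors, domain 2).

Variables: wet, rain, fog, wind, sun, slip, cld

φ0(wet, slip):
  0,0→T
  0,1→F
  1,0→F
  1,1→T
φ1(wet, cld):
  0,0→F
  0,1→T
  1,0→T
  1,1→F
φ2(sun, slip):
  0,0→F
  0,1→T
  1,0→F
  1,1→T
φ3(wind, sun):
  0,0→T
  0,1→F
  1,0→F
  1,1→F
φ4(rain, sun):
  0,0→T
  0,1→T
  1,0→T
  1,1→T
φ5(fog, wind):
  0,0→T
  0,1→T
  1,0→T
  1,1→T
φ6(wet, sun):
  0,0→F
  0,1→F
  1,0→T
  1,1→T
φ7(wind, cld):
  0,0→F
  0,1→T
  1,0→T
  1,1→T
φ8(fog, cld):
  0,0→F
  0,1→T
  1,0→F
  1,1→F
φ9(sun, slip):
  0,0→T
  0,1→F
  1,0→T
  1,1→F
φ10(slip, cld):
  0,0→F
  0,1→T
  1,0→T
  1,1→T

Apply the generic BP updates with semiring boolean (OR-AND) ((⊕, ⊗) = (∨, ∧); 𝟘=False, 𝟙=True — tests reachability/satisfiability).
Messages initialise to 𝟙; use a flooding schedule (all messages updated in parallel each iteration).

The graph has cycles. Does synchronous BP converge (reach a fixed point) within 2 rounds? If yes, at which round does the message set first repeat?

init: all messages = 𝟙 over 2 values
r1 m[φ0→wet] = [T, T]
r1 m[φ0→slip] = [T, T]
r1 m[φ1→wet] = [T, T]
r1 m[φ1→cld] = [T, T]
r1 m[φ2→sun] = [T, T]
r1 m[φ2→slip] = [F, T]
r1 m[φ3→wind] = [T, F]
r1 m[φ3→sun] = [T, F]
r1 m[φ4→rain] = [T, T]
r1 m[φ4→sun] = [T, T]
r1 m[φ5→fog] = [T, T]
r1 m[φ5→wind] = [T, T]
r1 m[φ6→wet] = [F, T]
r1 m[φ6→sun] = [T, T]
r1 m[φ7→wind] = [T, T]
r1 m[φ7→cld] = [T, T]
r1 m[φ8→fog] = [T, F]
r1 m[φ8→cld] = [F, T]
r1 m[φ9→sun] = [T, T]
r1 m[φ9→slip] = [T, F]
r1 m[φ10→slip] = [T, T]
r1 m[φ10→cld] = [T, T]
r1 m[wet→φ0] = [T, T]
r1 m[wet→φ1] = [T, T]
r1 m[wet→φ6] = [T, T]
r1 m[rain→φ4] = [T, T]
r1 m[fog→φ5] = [T, T]
r1 m[fog→φ8] = [T, T]
r1 m[wind→φ3] = [T, T]
r1 m[wind→φ5] = [T, T]
r1 m[wind→φ7] = [T, T]
r1 m[sun→φ2] = [T, T]
r1 m[sun→φ3] = [T, T]
r1 m[sun→φ4] = [T, T]
r1 m[sun→φ6] = [T, T]
r1 m[sun→φ9] = [T, T]
r1 m[slip→φ0] = [T, T]
r1 m[slip→φ2] = [T, T]
r1 m[slip→φ9] = [T, T]
r1 m[slip→φ10] = [T, T]
r1 m[cld→φ1] = [T, T]
r1 m[cld→φ7] = [T, T]
r1 m[cld→φ8] = [T, T]
r1 m[cld→φ10] = [T, T]
r2 m[φ0→wet] = [T, T]
r2 m[φ0→slip] = [T, T]
r2 m[φ1→wet] = [T, T]
r2 m[φ1→cld] = [T, T]
r2 m[φ2→sun] = [T, T]
r2 m[φ2→slip] = [F, T]
r2 m[φ3→wind] = [T, F]
r2 m[φ3→sun] = [T, F]
r2 m[φ4→rain] = [T, T]
r2 m[φ4→sun] = [T, T]
r2 m[φ5→fog] = [T, T]
r2 m[φ5→wind] = [T, T]
r2 m[φ6→wet] = [F, T]
r2 m[φ6→sun] = [T, T]
r2 m[φ7→wind] = [T, T]
r2 m[φ7→cld] = [T, T]
r2 m[φ8→fog] = [T, F]
r2 m[φ8→cld] = [F, T]
r2 m[φ9→sun] = [T, T]
r2 m[φ9→slip] = [T, F]
r2 m[φ10→slip] = [T, T]
r2 m[φ10→cld] = [T, T]
r2 m[wet→φ0] = [F, T]
r2 m[wet→φ1] = [F, T]
r2 m[wet→φ6] = [T, T]
r2 m[rain→φ4] = [T, T]
r2 m[fog→φ5] = [T, F]
r2 m[fog→φ8] = [T, T]
r2 m[wind→φ3] = [T, T]
r2 m[wind→φ5] = [T, F]
r2 m[wind→φ7] = [T, F]
r2 m[sun→φ2] = [T, F]
r2 m[sun→φ3] = [T, T]
r2 m[sun→φ4] = [T, F]
r2 m[sun→φ6] = [T, F]
r2 m[sun→φ9] = [T, F]
r2 m[slip→φ0] = [F, F]
r2 m[slip→φ2] = [T, F]
r2 m[slip→φ9] = [F, T]
r2 m[slip→φ10] = [F, F]
r2 m[cld→φ1] = [F, T]
r2 m[cld→φ7] = [F, T]
r2 m[cld→φ8] = [T, T]
r2 m[cld→φ10] = [F, T]
no fixed point within 2 rounds

NOT CONVERGED within 2 rounds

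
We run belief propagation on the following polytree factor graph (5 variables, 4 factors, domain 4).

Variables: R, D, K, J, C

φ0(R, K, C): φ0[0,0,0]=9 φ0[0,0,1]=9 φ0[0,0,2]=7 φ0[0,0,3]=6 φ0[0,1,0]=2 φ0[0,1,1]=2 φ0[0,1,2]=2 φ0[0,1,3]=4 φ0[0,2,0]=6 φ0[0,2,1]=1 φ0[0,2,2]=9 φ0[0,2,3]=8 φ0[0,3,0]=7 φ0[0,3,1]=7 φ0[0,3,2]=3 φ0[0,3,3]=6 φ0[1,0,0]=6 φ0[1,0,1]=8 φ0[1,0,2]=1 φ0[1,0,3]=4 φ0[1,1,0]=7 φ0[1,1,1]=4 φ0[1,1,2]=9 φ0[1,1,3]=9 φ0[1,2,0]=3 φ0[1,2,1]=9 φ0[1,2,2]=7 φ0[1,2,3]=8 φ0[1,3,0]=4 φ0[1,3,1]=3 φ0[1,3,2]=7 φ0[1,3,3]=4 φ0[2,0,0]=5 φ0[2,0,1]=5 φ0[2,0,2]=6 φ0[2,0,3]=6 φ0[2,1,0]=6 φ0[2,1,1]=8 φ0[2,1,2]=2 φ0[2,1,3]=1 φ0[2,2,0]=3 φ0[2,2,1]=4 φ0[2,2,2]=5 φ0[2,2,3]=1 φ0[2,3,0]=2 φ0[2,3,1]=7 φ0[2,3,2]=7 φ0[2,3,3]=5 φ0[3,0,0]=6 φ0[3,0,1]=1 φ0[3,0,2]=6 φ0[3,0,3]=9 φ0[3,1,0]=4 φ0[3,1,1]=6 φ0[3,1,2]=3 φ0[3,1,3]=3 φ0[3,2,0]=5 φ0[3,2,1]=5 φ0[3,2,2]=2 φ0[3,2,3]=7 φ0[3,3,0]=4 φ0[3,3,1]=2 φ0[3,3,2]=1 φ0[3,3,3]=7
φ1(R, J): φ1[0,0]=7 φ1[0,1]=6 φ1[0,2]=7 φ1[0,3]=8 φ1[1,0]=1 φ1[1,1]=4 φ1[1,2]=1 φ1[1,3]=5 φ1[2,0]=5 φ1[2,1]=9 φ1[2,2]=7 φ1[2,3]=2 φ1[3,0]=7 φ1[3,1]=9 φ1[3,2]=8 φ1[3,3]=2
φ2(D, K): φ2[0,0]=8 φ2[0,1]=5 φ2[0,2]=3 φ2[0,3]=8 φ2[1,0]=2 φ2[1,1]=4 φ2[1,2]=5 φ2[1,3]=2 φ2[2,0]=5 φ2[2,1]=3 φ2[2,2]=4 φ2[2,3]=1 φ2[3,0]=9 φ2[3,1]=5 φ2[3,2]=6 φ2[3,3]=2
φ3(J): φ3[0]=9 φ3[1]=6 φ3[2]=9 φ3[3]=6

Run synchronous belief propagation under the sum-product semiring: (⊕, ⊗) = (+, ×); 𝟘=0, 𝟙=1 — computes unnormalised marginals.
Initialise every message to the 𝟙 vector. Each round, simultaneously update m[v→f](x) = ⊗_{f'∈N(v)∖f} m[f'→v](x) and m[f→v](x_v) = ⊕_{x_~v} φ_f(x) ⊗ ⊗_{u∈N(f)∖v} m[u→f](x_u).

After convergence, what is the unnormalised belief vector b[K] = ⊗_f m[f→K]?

b[K] = [387072, 176154, 235170, 163722]

init: all messages = 𝟙 over 4 values
r1 m[φ0→R] = [88, 93, 73, 71]
r1 m[φ0→K] = [94, 72, 83, 76]
r1 m[φ0→C] = [79, 81, 77, 88]
r1 m[φ1→R] = [28, 11, 23, 26]
r1 m[φ1→J] = [20, 28, 23, 17]
r1 m[φ2→D] = [24, 13, 13, 22]
r1 m[φ2→K] = [24, 17, 18, 13]
r1 m[φ3→J] = [9, 6, 9, 6]
r1 m[R→φ0] = [1, 1, 1, 1]
r1 m[R→φ1] = [1, 1, 1, 1]
r1 m[D→φ2] = [1, 1, 1, 1]
r1 m[K→φ0] = [1, 1, 1, 1]
r1 m[K→φ2] = [1, 1, 1, 1]
r1 m[J→φ1] = [1, 1, 1, 1]
r1 m[J→φ3] = [1, 1, 1, 1]
r1 m[C→φ0] = [1, 1, 1, 1]
r2 m[φ0→R] = [88, 93, 73, 71]
r2 m[φ0→K] = [94, 72, 83, 76]
r2 m[φ0→C] = [79, 81, 77, 88]
r2 m[φ1→R] = [28, 11, 23, 26]
r2 m[φ1→J] = [20, 28, 23, 17]
r2 m[φ2→D] = [24, 13, 13, 22]
r2 m[φ2→K] = [24, 17, 18, 13]
r2 m[φ3→J] = [9, 6, 9, 6]
r2 m[R→φ0] = [28, 11, 23, 26]
r2 m[R→φ1] = [88, 93, 73, 71]
r2 m[D→φ2] = [1, 1, 1, 1]
r2 m[K→φ0] = [24, 17, 18, 13]
r2 m[K→φ2] = [94, 72, 83, 76]
r2 m[J→φ1] = [9, 6, 9, 6]
r2 m[J→φ3] = [20, 28, 23, 17]
r2 m[C→φ0] = [1, 1, 1, 1]
r3 m[φ0→R] = [1645, 1669, 1324, 1324]
r3 m[φ0→K] = [2155, 1406, 1762, 1689]
r3 m[φ0→C] = [32781, 31052, 30219, 35243]
r3 m[φ1→R] = [210, 72, 174, 201]
r3 m[φ1→J] = [1571, 2196, 1788, 1457]
r3 m[φ2→D] = [1969, 1043, 1094, 1856]
r3 m[φ2→K] = [24, 17, 18, 13]
r3 m[φ3→J] = [9, 6, 9, 6]
r3 m[R→φ0] = [28, 11, 23, 26]
r3 m[R→φ1] = [88, 93, 73, 71]
r3 m[D→φ2] = [1, 1, 1, 1]
r3 m[K→φ0] = [24, 17, 18, 13]
r3 m[K→φ2] = [94, 72, 83, 76]
r3 m[J→φ1] = [9, 6, 9, 6]
r3 m[J→φ3] = [20, 28, 23, 17]
r3 m[C→φ0] = [1, 1, 1, 1]
r4 m[φ0→R] = [1645, 1669, 1324, 1324]
r4 m[φ0→K] = [2155, 1406, 1762, 1689]
r4 m[φ0→C] = [32781, 31052, 30219, 35243]
r4 m[φ1→R] = [210, 72, 174, 201]
r4 m[φ1→J] = [1571, 2196, 1788, 1457]
r4 m[φ2→D] = [1969, 1043, 1094, 1856]
r4 m[φ2→K] = [24, 17, 18, 13]
r4 m[φ3→J] = [9, 6, 9, 6]
r4 m[R→φ0] = [210, 72, 174, 201]
r4 m[R→φ1] = [1645, 1669, 1324, 1324]
r4 m[D→φ2] = [1, 1, 1, 1]
r4 m[K→φ0] = [24, 17, 18, 13]
r4 m[K→φ2] = [2155, 1406, 1762, 1689]
r4 m[J→φ1] = [9, 6, 9, 6]
r4 m[J→φ3] = [1571, 2196, 1788, 1457]
r4 m[C→φ0] = [1, 1, 1, 1]
r5 m[φ0→R] = [1645, 1669, 1324, 1324]
r5 m[φ0→K] = [16128, 10362, 13065, 12594]
r5 m[φ0→C] = [244560, 230130, 224508, 262920]
r5 m[φ1→R] = [210, 72, 174, 201]
r5 m[φ1→J] = [29072, 40378, 33044, 26801]
r5 m[φ2→D] = [43068, 22122, 23730, 40375]
r5 m[φ2→K] = [24, 17, 18, 13]
r5 m[φ3→J] = [9, 6, 9, 6]
r5 m[R→φ0] = [210, 72, 174, 201]
r5 m[R→φ1] = [1645, 1669, 1324, 1324]
r5 m[D→φ2] = [1, 1, 1, 1]
r5 m[K→φ0] = [24, 17, 18, 13]
r5 m[K→φ2] = [2155, 1406, 1762, 1689]
r5 m[J→φ1] = [9, 6, 9, 6]
r5 m[J→φ3] = [1571, 2196, 1788, 1457]
r5 m[C→φ0] = [1, 1, 1, 1]
r6 m[φ0→R] = [1645, 1669, 1324, 1324]
r6 m[φ0→K] = [16128, 10362, 13065, 12594]
r6 m[φ0→C] = [244560, 230130, 224508, 262920]
r6 m[φ1→R] = [210, 72, 174, 201]
r6 m[φ1→J] = [29072, 40378, 33044, 26801]
r6 m[φ2→D] = [43068, 22122, 23730, 40375]
r6 m[φ2→K] = [24, 17, 18, 13]
r6 m[φ3→J] = [9, 6, 9, 6]
r6 m[R→φ0] = [210, 72, 174, 201]
r6 m[R→φ1] = [1645, 1669, 1324, 1324]
r6 m[D→φ2] = [1, 1, 1, 1]
r6 m[K→φ0] = [24, 17, 18, 13]
r6 m[K→φ2] = [16128, 10362, 13065, 12594]
r6 m[J→φ1] = [9, 6, 9, 6]
r6 m[J→φ3] = [29072, 40378, 33044, 26801]
r6 m[C→φ0] = [1, 1, 1, 1]
r7 m[φ0→R] = [1645, 1669, 1324, 1324]
r7 m[φ0→K] = [16128, 10362, 13065, 12594]
r7 m[φ0→C] = [244560, 230130, 224508, 262920]
r7 m[φ1→R] = [210, 72, 174, 201]
r7 m[φ1→J] = [29072, 40378, 33044, 26801]
r7 m[φ2→D] = [320781, 164217, 176580, 300540]
r7 m[φ2→K] = [24, 17, 18, 13]
r7 m[φ3→J] = [9, 6, 9, 6]
r7 m[R→φ0] = [210, 72, 174, 201]
r7 m[R→φ1] = [1645, 1669, 1324, 1324]
r7 m[D→φ2] = [1, 1, 1, 1]
r7 m[K→φ0] = [24, 17, 18, 13]
r7 m[K→φ2] = [16128, 10362, 13065, 12594]
r7 m[J→φ1] = [9, 6, 9, 6]
r7 m[J→φ3] = [29072, 40378, 33044, 26801]
r7 m[C→φ0] = [1, 1, 1, 1]
r8 m[φ0→R] = [1645, 1669, 1324, 1324]
r8 m[φ0→K] = [16128, 10362, 13065, 12594]
r8 m[φ0→C] = [244560, 230130, 224508, 262920]
r8 m[φ1→R] = [210, 72, 174, 201]
r8 m[φ1→J] = [29072, 40378, 33044, 26801]
r8 m[φ2→D] = [320781, 164217, 176580, 300540]
r8 m[φ2→K] = [24, 17, 18, 13]
r8 m[φ3→J] = [9, 6, 9, 6]
r8 m[R→φ0] = [210, 72, 174, 201]
r8 m[R→φ1] = [1645, 1669, 1324, 1324]
r8 m[D→φ2] = [1, 1, 1, 1]
r8 m[K→φ0] = [24, 17, 18, 13]
r8 m[K→φ2] = [16128, 10362, 13065, 12594]
r8 m[J→φ1] = [9, 6, 9, 6]
r8 m[J→φ3] = [29072, 40378, 33044, 26801]
r8 m[C→φ0] = [1, 1, 1, 1]
fixed point reached at round 8
b[K] = ⊗ incoming = [387072, 176154, 235170, 163722]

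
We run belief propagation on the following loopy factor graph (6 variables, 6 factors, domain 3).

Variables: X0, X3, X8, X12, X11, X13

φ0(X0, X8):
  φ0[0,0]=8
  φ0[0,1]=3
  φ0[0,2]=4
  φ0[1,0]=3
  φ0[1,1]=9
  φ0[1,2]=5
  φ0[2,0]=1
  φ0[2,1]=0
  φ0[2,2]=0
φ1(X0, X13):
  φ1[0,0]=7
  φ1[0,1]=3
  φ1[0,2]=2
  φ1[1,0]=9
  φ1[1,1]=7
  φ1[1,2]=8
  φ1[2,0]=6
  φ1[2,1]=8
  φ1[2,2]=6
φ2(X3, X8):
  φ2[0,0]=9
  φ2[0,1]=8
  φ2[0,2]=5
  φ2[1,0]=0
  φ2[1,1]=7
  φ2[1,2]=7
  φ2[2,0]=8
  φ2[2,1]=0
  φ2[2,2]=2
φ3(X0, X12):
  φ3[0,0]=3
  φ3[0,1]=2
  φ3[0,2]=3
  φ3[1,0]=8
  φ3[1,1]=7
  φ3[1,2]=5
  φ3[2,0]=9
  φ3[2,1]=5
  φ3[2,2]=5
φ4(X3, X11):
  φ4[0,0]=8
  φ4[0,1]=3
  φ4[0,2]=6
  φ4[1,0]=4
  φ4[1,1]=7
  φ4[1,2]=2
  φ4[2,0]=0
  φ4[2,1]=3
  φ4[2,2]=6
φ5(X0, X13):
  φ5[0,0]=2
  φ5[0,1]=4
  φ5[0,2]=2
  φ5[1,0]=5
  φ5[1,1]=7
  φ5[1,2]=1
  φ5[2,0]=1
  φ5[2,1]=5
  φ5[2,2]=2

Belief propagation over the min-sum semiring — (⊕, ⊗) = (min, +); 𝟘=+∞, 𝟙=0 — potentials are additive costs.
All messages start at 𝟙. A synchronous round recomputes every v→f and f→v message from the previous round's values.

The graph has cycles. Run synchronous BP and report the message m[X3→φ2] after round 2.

message @ round 2 = [3, 2, 0]

init: all messages = 𝟙 over 3 values
r1 m[φ0→X0] = [3, 3, 0]
r1 m[φ0→X8] = [1, 0, 0]
r1 m[φ1→X0] = [2, 7, 6]
r1 m[φ1→X13] = [6, 3, 2]
r1 m[φ2→X3] = [5, 0, 0]
r1 m[φ2→X8] = [0, 0, 2]
r1 m[φ3→X0] = [2, 5, 5]
r1 m[φ3→X12] = [3, 2, 3]
r1 m[φ4→X3] = [3, 2, 0]
r1 m[φ4→X11] = [0, 3, 2]
r1 m[φ5→X0] = [2, 1, 1]
r1 m[φ5→X13] = [1, 4, 1]
r1 m[X0→φ0] = [0, 0, 0]
r1 m[X0→φ1] = [0, 0, 0]
r1 m[X0→φ3] = [0, 0, 0]
r1 m[X0→φ5] = [0, 0, 0]
r1 m[X3→φ2] = [0, 0, 0]
r1 m[X3→φ4] = [0, 0, 0]
r1 m[X8→φ0] = [0, 0, 0]
r1 m[X8→φ2] = [0, 0, 0]
r1 m[X12→φ3] = [0, 0, 0]
r1 m[X11→φ4] = [0, 0, 0]
r1 m[X13→φ1] = [0, 0, 0]
r1 m[X13→φ5] = [0, 0, 0]
r2 m[φ0→X0] = [3, 3, 0]
r2 m[φ0→X8] = [1, 0, 0]
r2 m[φ1→X0] = [2, 7, 6]
r2 m[φ1→X13] = [6, 3, 2]
r2 m[φ2→X3] = [5, 0, 0]
r2 m[φ2→X8] = [0, 0, 2]
r2 m[φ3→X0] = [2, 5, 5]
r2 m[φ3→X12] = [3, 2, 3]
r2 m[φ4→X3] = [3, 2, 0]
r2 m[φ4→X11] = [0, 3, 2]
r2 m[φ5→X0] = [2, 1, 1]
r2 m[φ5→X13] = [1, 4, 1]
r2 m[X0→φ0] = [6, 13, 12]
r2 m[X0→φ1] = [7, 9, 6]
r2 m[X0→φ3] = [7, 11, 7]
r2 m[X0→φ5] = [7, 15, 11]
r2 m[X3→φ2] = [3, 2, 0]
r2 m[X3→φ4] = [5, 0, 0]
r2 m[X8→φ0] = [0, 0, 2]
r2 m[X8→φ2] = [1, 0, 0]
r2 m[X12→φ3] = [0, 0, 0]
r2 m[X11→φ4] = [0, 0, 0]
r2 m[X13→φ1] = [1, 4, 1]
r2 m[X13→φ5] = [6, 3, 2]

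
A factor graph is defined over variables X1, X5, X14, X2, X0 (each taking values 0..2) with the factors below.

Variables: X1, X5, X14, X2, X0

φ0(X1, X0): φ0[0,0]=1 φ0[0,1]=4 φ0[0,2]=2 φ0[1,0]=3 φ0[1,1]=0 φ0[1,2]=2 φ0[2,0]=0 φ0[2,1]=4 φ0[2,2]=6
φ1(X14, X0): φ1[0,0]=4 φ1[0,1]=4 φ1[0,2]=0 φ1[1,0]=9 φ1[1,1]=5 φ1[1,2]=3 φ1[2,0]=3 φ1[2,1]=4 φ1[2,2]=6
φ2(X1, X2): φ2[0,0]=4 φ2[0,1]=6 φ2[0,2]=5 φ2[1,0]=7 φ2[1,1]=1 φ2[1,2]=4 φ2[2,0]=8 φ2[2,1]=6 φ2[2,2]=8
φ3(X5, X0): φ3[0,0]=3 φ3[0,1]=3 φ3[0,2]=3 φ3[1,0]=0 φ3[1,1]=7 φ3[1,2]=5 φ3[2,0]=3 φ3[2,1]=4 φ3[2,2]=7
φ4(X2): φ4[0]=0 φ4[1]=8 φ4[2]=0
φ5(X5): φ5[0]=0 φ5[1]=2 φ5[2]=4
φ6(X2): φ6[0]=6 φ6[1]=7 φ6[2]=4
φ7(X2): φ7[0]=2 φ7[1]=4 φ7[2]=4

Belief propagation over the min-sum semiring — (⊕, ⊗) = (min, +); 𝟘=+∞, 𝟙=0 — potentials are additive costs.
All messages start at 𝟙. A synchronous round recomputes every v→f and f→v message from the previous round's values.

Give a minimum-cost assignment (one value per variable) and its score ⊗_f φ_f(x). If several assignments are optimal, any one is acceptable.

init: all messages = 𝟙 over 3 values
r1 m[φ0→X1] = [1, 0, 0]
r1 m[φ0→X0] = [0, 0, 2]
r1 m[φ1→X14] = [0, 3, 3]
r1 m[φ1→X0] = [3, 4, 0]
r1 m[φ2→X1] = [4, 1, 6]
r1 m[φ2→X2] = [4, 1, 4]
r1 m[φ3→X5] = [3, 0, 3]
r1 m[φ3→X0] = [0, 3, 3]
r1 m[φ4→X2] = [0, 8, 0]
r1 m[φ5→X5] = [0, 2, 4]
r1 m[φ6→X2] = [6, 7, 4]
r1 m[φ7→X2] = [2, 4, 4]
r1 m[X1→φ0] = [0, 0, 0]
r1 m[X1→φ2] = [0, 0, 0]
r1 m[X5→φ3] = [0, 0, 0]
r1 m[X5→φ5] = [0, 0, 0]
r1 m[X14→φ1] = [0, 0, 0]
r1 m[X2→φ2] = [0, 0, 0]
r1 m[X2→φ4] = [0, 0, 0]
r1 m[X2→φ6] = [0, 0, 0]
r1 m[X2→φ7] = [0, 0, 0]
r1 m[X0→φ0] = [0, 0, 0]
r1 m[X0→φ1] = [0, 0, 0]
r1 m[X0→φ3] = [0, 0, 0]
r2 m[φ0→X1] = [1, 0, 0]
r2 m[φ0→X0] = [0, 0, 2]
r2 m[φ1→X14] = [0, 3, 3]
r2 m[φ1→X0] = [3, 4, 0]
r2 m[φ2→X1] = [4, 1, 6]
r2 m[φ2→X2] = [4, 1, 4]
r2 m[φ3→X5] = [3, 0, 3]
r2 m[φ3→X0] = [0, 3, 3]
r2 m[φ4→X2] = [0, 8, 0]
r2 m[φ5→X5] = [0, 2, 4]
r2 m[φ6→X2] = [6, 7, 4]
r2 m[φ7→X2] = [2, 4, 4]
r2 m[X1→φ0] = [4, 1, 6]
r2 m[X1→φ2] = [1, 0, 0]
r2 m[X5→φ3] = [0, 2, 4]
r2 m[X5→φ5] = [3, 0, 3]
r2 m[X14→φ1] = [0, 0, 0]
r2 m[X2→φ2] = [8, 19, 8]
r2 m[X2→φ4] = [12, 12, 12]
r2 m[X2→φ6] = [6, 13, 8]
r2 m[X2→φ7] = [10, 16, 8]
r2 m[X0→φ0] = [3, 7, 3]
r2 m[X0→φ1] = [0, 3, 5]
r2 m[X0→φ3] = [3, 4, 2]
r3 m[φ0→X1] = [4, 5, 3]
r3 m[φ0→X0] = [4, 1, 3]
r3 m[φ1→X14] = [4, 8, 3]
r3 m[φ1→X0] = [3, 4, 0]
r3 m[φ2→X1] = [12, 12, 16]
r3 m[φ2→X2] = [5, 1, 4]
r3 m[φ3→X5] = [5, 3, 6]
r3 m[φ3→X0] = [2, 3, 3]
r3 m[φ4→X2] = [0, 8, 0]
r3 m[φ5→X5] = [0, 2, 4]
r3 m[φ6→X2] = [6, 7, 4]
r3 m[φ7→X2] = [2, 4, 4]
r3 m[X1→φ0] = [4, 1, 6]
r3 m[X1→φ2] = [1, 0, 0]
r3 m[X5→φ3] = [0, 2, 4]
r3 m[X5→φ5] = [3, 0, 3]
r3 m[X14→φ1] = [0, 0, 0]
r3 m[X2→φ2] = [8, 19, 8]
r3 m[X2→φ4] = [12, 12, 12]
r3 m[X2→φ6] = [6, 13, 8]
r3 m[X2→φ7] = [10, 16, 8]
r3 m[X0→φ0] = [3, 7, 3]
r3 m[X0→φ1] = [0, 3, 5]
r3 m[X0→φ3] = [3, 4, 2]
r4 m[φ0→X1] = [4, 5, 3]
r4 m[φ0→X0] = [4, 1, 3]
r4 m[φ1→X14] = [4, 8, 3]
r4 m[φ1→X0] = [3, 4, 0]
r4 m[φ2→X1] = [12, 12, 16]
r4 m[φ2→X2] = [5, 1, 4]
r4 m[φ3→X5] = [5, 3, 6]
r4 m[φ3→X0] = [2, 3, 3]
r4 m[φ4→X2] = [0, 8, 0]
r4 m[φ5→X5] = [0, 2, 4]
r4 m[φ6→X2] = [6, 7, 4]
r4 m[φ7→X2] = [2, 4, 4]
r4 m[X1→φ0] = [12, 12, 16]
r4 m[X1→φ2] = [4, 5, 3]
r4 m[X5→φ3] = [0, 2, 4]
r4 m[X5→φ5] = [5, 3, 6]
r4 m[X14→φ1] = [0, 0, 0]
r4 m[X2→φ2] = [8, 19, 8]
r4 m[X2→φ4] = [13, 12, 12]
r4 m[X2→φ6] = [7, 13, 8]
r4 m[X2→φ7] = [11, 16, 8]
r4 m[X0→φ0] = [5, 7, 3]
r4 m[X0→φ1] = [6, 4, 6]
r4 m[X0→φ3] = [7, 5, 3]
r5 m[φ0→X1] = [5, 5, 5]
r5 m[φ0→X0] = [13, 12, 14]
r5 m[φ1→X14] = [6, 9, 8]
r5 m[φ1→X0] = [3, 4, 0]
r5 m[φ2→X1] = [12, 12, 16]
r5 m[φ2→X2] = [8, 6, 9]
r5 m[φ3→X5] = [6, 7, 9]
r5 m[φ3→X0] = [2, 3, 3]
r5 m[φ4→X2] = [0, 8, 0]
r5 m[φ5→X5] = [0, 2, 4]
r5 m[φ6→X2] = [6, 7, 4]
r5 m[φ7→X2] = [2, 4, 4]
r5 m[X1→φ0] = [12, 12, 16]
r5 m[X1→φ2] = [4, 5, 3]
r5 m[X5→φ3] = [0, 2, 4]
r5 m[X5→φ5] = [5, 3, 6]
r5 m[X14→φ1] = [0, 0, 0]
r5 m[X2→φ2] = [8, 19, 8]
r5 m[X2→φ4] = [13, 12, 12]
r5 m[X2→φ6] = [7, 13, 8]
r5 m[X2→φ7] = [11, 16, 8]
r5 m[X0→φ0] = [5, 7, 3]
r5 m[X0→φ1] = [6, 4, 6]
r5 m[X0→φ3] = [7, 5, 3]
r6 m[φ0→X1] = [5, 5, 5]
r6 m[φ0→X0] = [13, 12, 14]
r6 m[φ1→X14] = [6, 9, 8]
r6 m[φ1→X0] = [3, 4, 0]
r6 m[φ2→X1] = [12, 12, 16]
r6 m[φ2→X2] = [8, 6, 9]
r6 m[φ3→X5] = [6, 7, 9]
r6 m[φ3→X0] = [2, 3, 3]
r6 m[φ4→X2] = [0, 8, 0]
r6 m[φ5→X5] = [0, 2, 4]
r6 m[φ6→X2] = [6, 7, 4]
r6 m[φ7→X2] = [2, 4, 4]
r6 m[X1→φ0] = [12, 12, 16]
r6 m[X1→φ2] = [5, 5, 5]
r6 m[X5→φ3] = [0, 2, 4]
r6 m[X5→φ5] = [6, 7, 9]
r6 m[X14→φ1] = [0, 0, 0]
r6 m[X2→φ2] = [8, 19, 8]
r6 m[X2→φ4] = [16, 17, 17]
r6 m[X2→φ6] = [10, 18, 13]
r6 m[X2→φ7] = [14, 21, 13]
r6 m[X0→φ0] = [5, 7, 3]
r6 m[X0→φ1] = [15, 15, 17]
r6 m[X0→φ3] = [16, 16, 14]
r7 m[φ0→X1] = [5, 5, 5]
r7 m[φ0→X0] = [13, 12, 14]
r7 m[φ1→X14] = [17, 20, 18]
r7 m[φ1→X0] = [3, 4, 0]
r7 m[φ2→X1] = [12, 12, 16]
r7 m[φ2→X2] = [9, 6, 9]
r7 m[φ3→X5] = [17, 16, 19]
r7 m[φ3→X0] = [2, 3, 3]
r7 m[φ4→X2] = [0, 8, 0]
r7 m[φ5→X5] = [0, 2, 4]
r7 m[φ6→X2] = [6, 7, 4]
r7 m[φ7→X2] = [2, 4, 4]
r7 m[X1→φ0] = [12, 12, 16]
r7 m[X1→φ2] = [5, 5, 5]
r7 m[X5→φ3] = [0, 2, 4]
r7 m[X5→φ5] = [6, 7, 9]
r7 m[X14→φ1] = [0, 0, 0]
r7 m[X2→φ2] = [8, 19, 8]
r7 m[X2→φ4] = [16, 17, 17]
r7 m[X2→φ6] = [10, 18, 13]
r7 m[X2→φ7] = [14, 21, 13]
r7 m[X0→φ0] = [5, 7, 3]
r7 m[X0→φ1] = [15, 15, 17]
r7 m[X0→φ3] = [16, 16, 14]
r8 m[φ0→X1] = [5, 5, 5]
r8 m[φ0→X0] = [13, 12, 14]
r8 m[φ1→X14] = [17, 20, 18]
r8 m[φ1→X0] = [3, 4, 0]
r8 m[φ2→X1] = [12, 12, 16]
r8 m[φ2→X2] = [9, 6, 9]
r8 m[φ3→X5] = [17, 16, 19]
r8 m[φ3→X0] = [2, 3, 3]
r8 m[φ4→X2] = [0, 8, 0]
r8 m[φ5→X5] = [0, 2, 4]
r8 m[φ6→X2] = [6, 7, 4]
r8 m[φ7→X2] = [2, 4, 4]
r8 m[X1→φ0] = [12, 12, 16]
r8 m[X1→φ2] = [5, 5, 5]
r8 m[X5→φ3] = [0, 2, 4]
r8 m[X5→φ5] = [17, 16, 19]
r8 m[X14→φ1] = [0, 0, 0]
r8 m[X2→φ2] = [8, 19, 8]
r8 m[X2→φ4] = [17, 17, 17]
r8 m[X2→φ6] = [11, 18, 13]
r8 m[X2→φ7] = [15, 21, 13]
r8 m[X0→φ0] = [5, 7, 3]
r8 m[X0→φ1] = [15, 15, 17]
r8 m[X0→φ3] = [16, 16, 14]
r9 m[φ0→X1] = [5, 5, 5]
r9 m[φ0→X0] = [13, 12, 14]
r9 m[φ1→X14] = [17, 20, 18]
r9 m[φ1→X0] = [3, 4, 0]
r9 m[φ2→X1] = [12, 12, 16]
r9 m[φ2→X2] = [9, 6, 9]
r9 m[φ3→X5] = [17, 16, 19]
r9 m[φ3→X0] = [2, 3, 3]
r9 m[φ4→X2] = [0, 8, 0]
r9 m[φ5→X5] = [0, 2, 4]
r9 m[φ6→X2] = [6, 7, 4]
r9 m[φ7→X2] = [2, 4, 4]
r9 m[X1→φ0] = [12, 12, 16]
r9 m[X1→φ2] = [5, 5, 5]
r9 m[X5→φ3] = [0, 2, 4]
r9 m[X5→φ5] = [17, 16, 19]
r9 m[X14→φ1] = [0, 0, 0]
r9 m[X2→φ2] = [8, 19, 8]
r9 m[X2→φ4] = [17, 17, 17]
r9 m[X2→φ6] = [11, 18, 13]
r9 m[X2→φ7] = [15, 21, 13]
r9 m[X0→φ0] = [5, 7, 3]
r9 m[X0→φ1] = [15, 15, 17]
r9 m[X0→φ3] = [16, 16, 14]
fixed point reached at round 9
traceback from X1: (X1=0, X5=0, X14=0, X2=0, X0=2), score=17

assignment: (X1=0, X5=0, X14=0, X2=0, X0=2); score = 17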